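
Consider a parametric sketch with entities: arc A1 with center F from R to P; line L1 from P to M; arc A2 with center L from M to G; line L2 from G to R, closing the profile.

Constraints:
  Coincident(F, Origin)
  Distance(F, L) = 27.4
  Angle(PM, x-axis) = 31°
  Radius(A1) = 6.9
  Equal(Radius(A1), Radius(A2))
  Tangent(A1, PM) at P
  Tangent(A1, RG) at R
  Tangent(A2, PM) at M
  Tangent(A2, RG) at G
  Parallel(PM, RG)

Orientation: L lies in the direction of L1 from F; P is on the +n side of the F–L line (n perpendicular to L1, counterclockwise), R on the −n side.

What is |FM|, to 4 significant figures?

28.26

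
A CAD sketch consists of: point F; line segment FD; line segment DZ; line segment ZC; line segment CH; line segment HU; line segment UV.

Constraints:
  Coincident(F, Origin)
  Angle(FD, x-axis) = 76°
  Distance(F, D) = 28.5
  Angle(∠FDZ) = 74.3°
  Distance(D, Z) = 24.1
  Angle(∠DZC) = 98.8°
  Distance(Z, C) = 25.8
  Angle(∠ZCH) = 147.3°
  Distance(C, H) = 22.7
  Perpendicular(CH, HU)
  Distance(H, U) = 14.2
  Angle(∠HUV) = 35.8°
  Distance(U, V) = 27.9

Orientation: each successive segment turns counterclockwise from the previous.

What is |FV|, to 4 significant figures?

26.48

F is at the origin; FD runs at 76.0° with length 28.5, so D = (6.895, 27.65). ∠FDZ = 74.3° gives DZ at -178.3° from the x-axis; with |DZ| = 24.1, Z = (-17.19, 26.94). ∠DZC = 98.8° gives ZC at -97.10° from the x-axis; with |ZC| = 25.8, C = (-20.38, 1.336). ∠ZCH = 147.3° gives CH at -64.40° from the x-axis; with |CH| = 22.7, H = (-10.58, -19.14). CH is perpendicular to HU, so HU runs at 25.60°; with |HU| = 14.2, U = (2.231, -13.00). ∠HUV = 35.8° gives UV at 169.8° from the x-axis; with |UV| = 27.9, V = (-25.23, -8.059). Then |FV| = |V − F| = 26.48.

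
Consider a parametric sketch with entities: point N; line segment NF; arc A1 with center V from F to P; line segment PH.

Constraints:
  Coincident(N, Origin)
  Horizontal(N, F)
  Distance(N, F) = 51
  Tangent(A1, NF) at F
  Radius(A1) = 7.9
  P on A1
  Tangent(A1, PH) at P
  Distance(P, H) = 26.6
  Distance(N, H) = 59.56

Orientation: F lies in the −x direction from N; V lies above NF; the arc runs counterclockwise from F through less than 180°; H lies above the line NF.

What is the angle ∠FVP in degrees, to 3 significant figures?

100°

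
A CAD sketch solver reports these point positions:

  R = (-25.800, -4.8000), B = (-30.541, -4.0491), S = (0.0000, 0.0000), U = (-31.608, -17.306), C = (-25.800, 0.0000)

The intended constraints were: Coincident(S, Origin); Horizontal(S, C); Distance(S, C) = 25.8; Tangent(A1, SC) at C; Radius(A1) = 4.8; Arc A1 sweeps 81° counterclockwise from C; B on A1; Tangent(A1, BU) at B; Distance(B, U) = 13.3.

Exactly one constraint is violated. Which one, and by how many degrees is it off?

Tangent(A1, BU) at B — off by 4.40°.

S = (0.00, 0.00) ✓; S.y = 0.00, C.y = 0.00 ✓; |SC| = 25.80 ✓; ∠(RC, CS) = 90.00° ✓; |RC| = 4.800 ✓; bearing(R→B) − bearing(R→C) = 81.00° ✓; |RB| = 4.800 ✓; ∠(RB, BU) = 85.60° ✗; |BU| = 13.30 ✓.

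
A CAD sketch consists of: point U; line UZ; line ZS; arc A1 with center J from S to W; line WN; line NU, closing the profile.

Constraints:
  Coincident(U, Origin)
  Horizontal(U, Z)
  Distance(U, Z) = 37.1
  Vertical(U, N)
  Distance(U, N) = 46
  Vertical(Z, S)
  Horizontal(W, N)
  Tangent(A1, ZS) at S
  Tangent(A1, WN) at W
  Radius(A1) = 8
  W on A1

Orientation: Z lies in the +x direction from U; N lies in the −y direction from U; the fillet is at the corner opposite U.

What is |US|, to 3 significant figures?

53.1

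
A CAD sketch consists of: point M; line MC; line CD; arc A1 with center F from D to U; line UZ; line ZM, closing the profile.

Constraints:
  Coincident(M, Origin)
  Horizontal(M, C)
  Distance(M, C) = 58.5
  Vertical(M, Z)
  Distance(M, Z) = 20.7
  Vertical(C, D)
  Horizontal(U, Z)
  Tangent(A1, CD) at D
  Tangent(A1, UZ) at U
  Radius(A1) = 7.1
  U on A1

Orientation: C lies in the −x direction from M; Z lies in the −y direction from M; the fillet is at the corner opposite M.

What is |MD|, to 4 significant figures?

60.06

M is at the origin; MC is horizontal with |MC| = 58.5 and C on the −x side, so C = (-58.50, 0.000). M and Z share the same x with |MZ| = 20.7 and Z on the −y side, so Z = (0.000, -20.70). The virtual corner opposite M is at (-58.50, -20.70). Tangency of A1 to CD means the radius FD is perpendicular to CD and the tangent condition forces FU to be normal to UZ, with radius 7.1, so the center F sits 7.1 in from both sides at F = (-51.40, -13.60). That places the tangent points at D = (-58.50, -13.60) on CD and U = (-51.40, -20.70) on UZ. Then |MD| = |D − M| = 60.06.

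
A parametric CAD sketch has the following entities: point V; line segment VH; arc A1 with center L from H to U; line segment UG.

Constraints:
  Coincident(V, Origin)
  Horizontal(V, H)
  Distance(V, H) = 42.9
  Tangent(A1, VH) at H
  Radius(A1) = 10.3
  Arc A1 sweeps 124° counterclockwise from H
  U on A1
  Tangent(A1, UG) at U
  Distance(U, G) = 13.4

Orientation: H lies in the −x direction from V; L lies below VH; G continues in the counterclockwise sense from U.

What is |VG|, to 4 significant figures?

51.67

On A1, H sits at bearing 90° from L; a 124° counterclockwise sweep puts U at bearing 214°, so U = L + 10.3·(cos 214°, sin 214°) = (-51.44, -16.06). Tangency of A1 to UG means the radius LU is perpendicular to UG, so UG runs along (−sin 214°, cos 214°); with |UG| = 13.4, G = (-43.95, -27.17). Then |VG| = |G − V| = 51.67.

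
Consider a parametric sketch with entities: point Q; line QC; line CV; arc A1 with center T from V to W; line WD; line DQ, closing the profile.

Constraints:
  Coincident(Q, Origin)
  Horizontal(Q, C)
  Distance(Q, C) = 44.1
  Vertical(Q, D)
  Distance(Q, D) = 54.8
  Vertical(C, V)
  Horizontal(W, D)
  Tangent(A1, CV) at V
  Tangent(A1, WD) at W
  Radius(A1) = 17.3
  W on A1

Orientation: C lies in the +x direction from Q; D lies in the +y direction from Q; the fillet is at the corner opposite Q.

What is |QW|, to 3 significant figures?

61.0

Q is at the origin; Q and C share the same y with |QC| = 44.1 and C on the +x side, so C = (44.1, 0.00). QD is vertical with |QD| = 54.8 and D on the +y side, so D = (0.00, 54.8). The virtual corner opposite Q is at (44.1, 54.8). A1 meets CV tangentially, so TV is at right angles to CV and since A1 is tangent to WD there, TW ⟂ WD, with radius 17.3, so the center T sits 17.3 in from both sides at T = (26.8, 37.5). That places the tangent points at V = (44.1, 37.5) on CV and W = (26.8, 54.8) on WD. Then |QW| = |W − Q| = 61.0.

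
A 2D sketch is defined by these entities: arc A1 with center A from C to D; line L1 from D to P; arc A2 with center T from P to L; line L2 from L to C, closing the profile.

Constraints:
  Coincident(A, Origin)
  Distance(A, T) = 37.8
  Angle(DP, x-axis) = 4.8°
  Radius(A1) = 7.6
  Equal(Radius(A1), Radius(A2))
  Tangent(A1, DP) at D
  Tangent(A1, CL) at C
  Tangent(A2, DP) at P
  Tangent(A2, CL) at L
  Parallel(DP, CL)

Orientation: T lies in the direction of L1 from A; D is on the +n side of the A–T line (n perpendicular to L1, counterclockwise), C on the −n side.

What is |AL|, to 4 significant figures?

38.56

The slot axis is L1's direction at 4.8°, so u = (cos 4.8°, sin 4.8°) = (0.9965, 0.08368) and n = (−sin 4.8°, cos 4.8°) = (-0.08368, 0.9965). A is at the origin and T lies 37.8 along u from A, so T = 37.8·u = (37.67, 3.163). Tangency of A1 to both parallel lines with radius 7.6 puts D and C at A ± 7.6·n: D = (-0.6360, 7.573), C = (0.6360, -7.573). Equal radii place P and L the same way about T: P = T + 7.6·n = (37.03, 10.74), L = T − 7.6·n = (38.30, -4.410). Then |AL| = |L − A| = 38.56.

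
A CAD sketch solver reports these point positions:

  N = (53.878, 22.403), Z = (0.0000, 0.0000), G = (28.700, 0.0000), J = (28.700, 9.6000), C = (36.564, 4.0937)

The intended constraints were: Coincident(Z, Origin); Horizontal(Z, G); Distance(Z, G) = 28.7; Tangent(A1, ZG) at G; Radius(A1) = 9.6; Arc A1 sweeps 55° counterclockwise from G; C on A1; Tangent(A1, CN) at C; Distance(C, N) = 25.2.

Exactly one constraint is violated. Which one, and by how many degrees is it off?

Tangent(A1, CN) at C — off by 8.40°.

Z = (0.00, 0.00) ✓; Z.y = 0.00, G.y = 0.00 ✓; |ZG| = 28.70 ✓; ∠(JG, GZ) = 90.00° ✓; |JG| = 9.600 ✓; bearing(J→C) − bearing(J→G) = 55.00° ✓; |JC| = 9.600 ✓; ∠(JC, CN) = 98.40° ✗; |CN| = 25.20 ✓.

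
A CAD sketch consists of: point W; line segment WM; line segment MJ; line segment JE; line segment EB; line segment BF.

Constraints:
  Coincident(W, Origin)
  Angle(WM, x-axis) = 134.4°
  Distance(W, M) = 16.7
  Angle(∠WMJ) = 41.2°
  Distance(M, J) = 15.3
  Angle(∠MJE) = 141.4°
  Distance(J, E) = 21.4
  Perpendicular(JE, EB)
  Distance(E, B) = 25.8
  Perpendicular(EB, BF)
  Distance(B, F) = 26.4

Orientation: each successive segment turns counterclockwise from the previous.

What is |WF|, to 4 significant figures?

18.30

JE is perpendicular to EB, so EB runs at 41.80°; with |EB| = 25.8, B = (22.67, -2.101). The perpendicularity gives BF at right angles to EB, so BF runs at 131.8°; with |BF| = 26.4, F = (5.070, 17.58). Then |WF| = |F − W| = 18.30.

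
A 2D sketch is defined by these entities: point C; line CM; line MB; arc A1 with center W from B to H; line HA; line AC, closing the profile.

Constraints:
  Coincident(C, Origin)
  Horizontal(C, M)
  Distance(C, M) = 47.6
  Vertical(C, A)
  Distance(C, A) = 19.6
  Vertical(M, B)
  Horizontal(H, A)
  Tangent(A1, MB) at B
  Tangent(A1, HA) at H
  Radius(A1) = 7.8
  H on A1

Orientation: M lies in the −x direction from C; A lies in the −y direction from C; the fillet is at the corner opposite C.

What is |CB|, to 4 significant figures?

49.04

C is at the origin; C and M share the same y with |CM| = 47.6 and M on the −x side, so M = (-47.60, 0.000). CA is vertical with |CA| = 19.6 and A on the −y side, so A = (0.000, -19.60). The virtual corner opposite C is at (-47.60, -19.60). Tangency of A1 to MB means the radius WB is perpendicular to MB and the tangent condition forces WH to be normal to HA, with radius 7.8, so the center W sits 7.8 in from both sides at W = (-39.80, -11.80). That places the tangent points at B = (-47.60, -11.80) on MB and H = (-39.80, -19.60) on HA. Then |CB| = |B − C| = 49.04.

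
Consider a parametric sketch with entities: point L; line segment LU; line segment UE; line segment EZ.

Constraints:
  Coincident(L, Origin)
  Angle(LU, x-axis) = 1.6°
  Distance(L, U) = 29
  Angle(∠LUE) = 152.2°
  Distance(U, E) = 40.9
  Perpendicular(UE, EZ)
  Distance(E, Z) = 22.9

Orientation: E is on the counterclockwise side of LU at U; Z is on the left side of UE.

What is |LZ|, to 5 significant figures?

67.210

∠LUE = 152.2°, so UE runs at 1.6° + (180° − 152.2°) = 29.400° from the x-axis; with |UE| = 40.9, E = U + 40.9·(cos 29.400°, sin 29.400°) = (64.621, 20.888). UE is perpendicular to EZ; with |EZ| = 22.9 on the left of UE, Z = E + 22.9·(-0.49090, 0.87121) = (53.380, 40.838). Then |LZ| = |Z − L| = 67.210.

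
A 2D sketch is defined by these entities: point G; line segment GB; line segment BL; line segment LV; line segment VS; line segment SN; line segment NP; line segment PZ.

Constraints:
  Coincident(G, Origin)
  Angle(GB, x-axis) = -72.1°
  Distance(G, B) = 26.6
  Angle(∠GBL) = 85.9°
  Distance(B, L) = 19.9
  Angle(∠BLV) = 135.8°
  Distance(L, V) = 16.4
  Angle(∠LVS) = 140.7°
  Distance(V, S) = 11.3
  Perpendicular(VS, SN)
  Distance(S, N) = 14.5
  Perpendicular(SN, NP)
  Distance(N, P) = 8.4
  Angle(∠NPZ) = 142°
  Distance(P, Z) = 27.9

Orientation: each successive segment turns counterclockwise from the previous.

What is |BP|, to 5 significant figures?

23.741

G is at the origin; GB runs at -72.1° with length 26.6, so B = (8.1757, -25.312). ∠GBL = 85.9° gives BL at 22.000° from the x-axis; with |BL| = 19.9, L = (26.627, -17.858). ∠BLV = 135.8° gives LV at 66.200° from the x-axis; with |LV| = 16.4, V = (33.245, -2.8524). ∠LVS = 140.7° gives VS at 105.50° from the x-axis; with |VS| = 11.3, S = (30.225, 8.0366). VS is perpendicular to SN, so SN runs at -164.50°; with |SN| = 14.5, N = (16.252, 4.1617). SN ⟂ NP, so NP runs at -74.500°; with |NP| = 8.4, P = (18.497, -3.9328). Then |BP| = |P − B| = 23.741.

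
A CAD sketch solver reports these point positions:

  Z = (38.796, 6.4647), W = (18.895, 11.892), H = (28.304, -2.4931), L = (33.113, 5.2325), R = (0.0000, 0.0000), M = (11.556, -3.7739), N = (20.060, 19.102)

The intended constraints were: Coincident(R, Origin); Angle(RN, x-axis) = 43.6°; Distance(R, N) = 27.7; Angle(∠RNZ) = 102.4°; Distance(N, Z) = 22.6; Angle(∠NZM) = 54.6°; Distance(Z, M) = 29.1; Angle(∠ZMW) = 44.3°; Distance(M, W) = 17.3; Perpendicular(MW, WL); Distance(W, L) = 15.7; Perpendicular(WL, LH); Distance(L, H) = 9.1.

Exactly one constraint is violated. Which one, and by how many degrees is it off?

Perpendicular(WL, LH) — off by 6.80°.

R = (0.00, 0.00) ✓; RN at 43.60° ✓; |RN| = 27.70 ✓; ∠RNZ = 102.4° ✓; |NZ| = 22.60 ✓; ∠NZM = 54.60° ✓; |ZM| = 29.10 ✓; ∠ZMW = 44.30° ✓; |MW| = 17.30 ✓; ∠(MW, WL) = 90.00° ✓; |WL| = 15.70 ✓; ∠(WL, LH) = 96.80° ✗; |LH| = 9.100 ✓.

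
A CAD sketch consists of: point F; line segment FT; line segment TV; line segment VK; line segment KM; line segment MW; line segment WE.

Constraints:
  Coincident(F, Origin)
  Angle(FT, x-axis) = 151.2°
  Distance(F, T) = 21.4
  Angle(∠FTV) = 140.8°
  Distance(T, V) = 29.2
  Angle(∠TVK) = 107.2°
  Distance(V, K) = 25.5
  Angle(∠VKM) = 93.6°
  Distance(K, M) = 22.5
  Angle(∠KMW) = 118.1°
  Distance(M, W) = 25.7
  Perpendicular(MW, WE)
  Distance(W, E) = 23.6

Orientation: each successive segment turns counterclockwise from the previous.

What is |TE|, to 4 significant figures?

12.08

F is at the origin; FT runs at 151.2° with length 21.4, so T = (-18.75, 10.31). ∠FTV = 140.8° gives TV at -169.6° from the x-axis; with |TV| = 29.2, V = (-47.47, 5.038). ∠TVK = 107.2° gives VK at -96.80° from the x-axis; with |VK| = 25.5, K = (-50.49, -20.28). ∠VKM = 93.6° gives KM at -10.40° from the x-axis; with |KM| = 22.5, M = (-28.36, -24.34). ∠KMW = 118.1° gives MW at 51.50° from the x-axis; with |MW| = 25.7, W = (-12.36, -4.231). The perpendicularity gives WE at right angles to MW, so WE runs at 141.5°; with |WE| = 23.6, E = (-30.83, 10.46). Then |TE| = |E − T| = 12.08.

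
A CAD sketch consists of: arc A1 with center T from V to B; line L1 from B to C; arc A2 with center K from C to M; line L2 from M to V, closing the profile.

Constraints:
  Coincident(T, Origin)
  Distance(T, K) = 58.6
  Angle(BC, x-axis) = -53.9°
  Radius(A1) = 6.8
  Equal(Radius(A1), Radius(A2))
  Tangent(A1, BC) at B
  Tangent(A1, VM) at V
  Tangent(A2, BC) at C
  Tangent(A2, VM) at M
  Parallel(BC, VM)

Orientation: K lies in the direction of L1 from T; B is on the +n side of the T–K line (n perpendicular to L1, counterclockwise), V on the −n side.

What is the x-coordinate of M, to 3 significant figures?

29.0

The slot axis is L1's direction at -53.9°, so u = (cos -53.9°, sin -53.9°) = (0.589, -0.808) and n = (−sin -53.9°, cos -53.9°) = (0.808, 0.589). T is at the origin and K lies 58.6 along u from T, so K = 58.6·u = (34.5, -47.3). Tangency of A1 to both parallel lines with radius 6.8 puts B and V at T ± 6.8·n: B = (5.49, 4.01), V = (-5.49, -4.01). Equal radii place C and M the same way about K: C = K + 6.8·n = (40.0, -43.3), M = K − 6.8·n = (29.0, -51.4). So M.x = 29.0.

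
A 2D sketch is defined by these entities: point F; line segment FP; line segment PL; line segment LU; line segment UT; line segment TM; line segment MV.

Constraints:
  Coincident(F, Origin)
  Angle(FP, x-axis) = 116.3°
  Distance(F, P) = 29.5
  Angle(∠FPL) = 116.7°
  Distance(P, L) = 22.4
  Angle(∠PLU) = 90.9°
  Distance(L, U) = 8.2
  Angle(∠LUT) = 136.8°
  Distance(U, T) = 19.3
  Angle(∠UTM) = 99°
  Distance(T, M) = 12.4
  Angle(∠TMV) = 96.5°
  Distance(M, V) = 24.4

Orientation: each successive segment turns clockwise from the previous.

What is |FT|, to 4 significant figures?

23.12

F is at the origin; FP runs at 116.3° with length 29.5, so P = (-13.07, 26.45). ∠FPL = 116.7° gives PL at 53.00° from the x-axis; with |PL| = 22.4, L = (0.4101, 44.34). ∠PLU = 90.9° gives LU at -36.10° from the x-axis; with |LU| = 8.2, U = (7.036, 39.50). ∠LUT = 136.8° gives UT at -79.30° from the x-axis; with |UT| = 19.3, T = (10.62, 20.54). Then |FT| = |T − F| = 23.12.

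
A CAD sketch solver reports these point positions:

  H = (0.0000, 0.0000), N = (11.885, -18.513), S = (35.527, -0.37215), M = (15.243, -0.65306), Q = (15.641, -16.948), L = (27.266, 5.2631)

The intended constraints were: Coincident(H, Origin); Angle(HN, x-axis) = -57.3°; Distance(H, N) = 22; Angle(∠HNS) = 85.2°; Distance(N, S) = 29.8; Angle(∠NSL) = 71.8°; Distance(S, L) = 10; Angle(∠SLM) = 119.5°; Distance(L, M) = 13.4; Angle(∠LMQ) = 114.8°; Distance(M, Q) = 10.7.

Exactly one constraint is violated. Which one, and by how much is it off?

Distance(M, Q) = 10.7 — off by 5.60.

H = (0.00, 0.00) ✓; HN at -57.30° ✓; |HN| = 22.00 ✓; ∠HNS = 85.20° ✓; |NS| = 29.80 ✓; ∠NSL = 71.80° ✓; |SL| = 10.00 ✓; ∠SLM = 119.5° ✓; |LM| = 13.40 ✓; ∠LMQ = 114.8° ✓; |MQ| = 16.30 ✗.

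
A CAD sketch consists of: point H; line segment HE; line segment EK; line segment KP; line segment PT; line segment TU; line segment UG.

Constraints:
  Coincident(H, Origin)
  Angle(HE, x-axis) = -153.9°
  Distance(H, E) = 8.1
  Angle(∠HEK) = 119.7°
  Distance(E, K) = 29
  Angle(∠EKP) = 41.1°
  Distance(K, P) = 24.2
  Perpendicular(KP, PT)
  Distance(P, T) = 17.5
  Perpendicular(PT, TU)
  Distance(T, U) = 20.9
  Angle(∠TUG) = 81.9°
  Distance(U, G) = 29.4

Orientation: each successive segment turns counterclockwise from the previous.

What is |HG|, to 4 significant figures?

35.65

The perpendicularity gives TU at right angles to PT, so TU runs at -134.7°; with |TU| = 20.9, U = (-19.21, -17.85). ∠TUG = 81.9° gives UG at -36.60° from the x-axis; with |UG| = 29.4, G = (4.390, -35.38). Then |HG| = |G − H| = 35.65.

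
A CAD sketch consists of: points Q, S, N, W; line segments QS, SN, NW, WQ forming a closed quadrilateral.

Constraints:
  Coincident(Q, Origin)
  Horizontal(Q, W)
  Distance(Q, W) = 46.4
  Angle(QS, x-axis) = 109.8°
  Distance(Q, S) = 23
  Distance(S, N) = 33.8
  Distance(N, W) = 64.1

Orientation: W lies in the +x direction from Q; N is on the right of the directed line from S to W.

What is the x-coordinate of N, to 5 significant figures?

-16.758

Q is at the origin; QW is horizontal with |QW| = 46.4 and W in +x, so W = (46.4, 0). QS runs at 109.8° with |QS| = 23.0, so S = (-7.7910, 21.640). N is determined by |SN| = 33.8 and |NW| = 64.1 together: it lies at the intersection of circle(S, 33.8) and circle(W, 64.1). With |SW| = 58.352, the foot of the radical line on SW is 3.7582 from S and the perpendicular offset is √(33.8² − 3.7582²) = 33.590. Taking the right-of-SW solution: N = (-16.758, -10.949).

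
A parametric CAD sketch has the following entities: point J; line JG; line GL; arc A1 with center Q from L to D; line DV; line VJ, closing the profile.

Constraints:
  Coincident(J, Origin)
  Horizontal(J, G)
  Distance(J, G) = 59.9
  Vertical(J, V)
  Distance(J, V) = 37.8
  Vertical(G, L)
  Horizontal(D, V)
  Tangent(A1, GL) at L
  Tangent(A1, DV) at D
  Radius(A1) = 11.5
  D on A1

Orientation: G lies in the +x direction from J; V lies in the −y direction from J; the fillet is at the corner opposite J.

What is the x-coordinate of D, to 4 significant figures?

48.40

J is at the origin; J and G share the same y with |JG| = 59.9 and G on the +x side, so G = (59.90, 0.000). JV is vertical with |JV| = 37.8 and V on the −y side, so V = (0.000, -37.80). The virtual corner opposite J is at (59.90, -37.80). Since A1 is tangent to GL there, QL ⟂ GL and tangency of A1 to DV means the radius QD is perpendicular to DV, with radius 11.5, so the center Q sits 11.5 in from both sides at Q = (48.40, -26.30). That places the tangent points at L = (59.90, -26.30) on GL and D = (48.40, -37.80) on DV. So D.x = 48.40.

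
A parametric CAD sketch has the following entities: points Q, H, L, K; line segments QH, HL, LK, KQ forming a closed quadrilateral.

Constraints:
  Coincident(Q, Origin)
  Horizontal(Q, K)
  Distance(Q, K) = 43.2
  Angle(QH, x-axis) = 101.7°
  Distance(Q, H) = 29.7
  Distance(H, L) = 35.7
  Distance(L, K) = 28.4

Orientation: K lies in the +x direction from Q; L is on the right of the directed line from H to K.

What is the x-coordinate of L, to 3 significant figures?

14.8

Checks: |HL| = 35.70 ✓; |LK| = 28.40 ✓.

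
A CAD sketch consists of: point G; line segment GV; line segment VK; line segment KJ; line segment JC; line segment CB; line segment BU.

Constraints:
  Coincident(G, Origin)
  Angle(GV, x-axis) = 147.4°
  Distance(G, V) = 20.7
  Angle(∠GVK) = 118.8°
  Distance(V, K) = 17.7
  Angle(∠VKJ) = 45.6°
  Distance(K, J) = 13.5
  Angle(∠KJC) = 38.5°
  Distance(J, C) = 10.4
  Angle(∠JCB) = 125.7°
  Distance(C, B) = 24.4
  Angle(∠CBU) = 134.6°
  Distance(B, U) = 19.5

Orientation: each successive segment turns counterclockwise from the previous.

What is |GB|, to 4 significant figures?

50.96

G is at the origin; GV runs at 147.4° with length 20.7, so V = (-17.44, 11.15). ∠GVK = 118.8° gives VK at -151.4° from the x-axis; with |VK| = 17.7, K = (-32.98, 2.680). ∠VKJ = 45.6° gives KJ at -17.00° from the x-axis; with |KJ| = 13.5, J = (-20.07, -1.267). ∠KJC = 38.5° gives JC at 124.5° from the x-axis; with |JC| = 10.4, C = (-25.96, 7.304). ∠JCB = 125.7° gives CB at 178.8° from the x-axis; with |CB| = 24.4, B = (-50.35, 7.815). Then |GB| = |B − G| = 50.96.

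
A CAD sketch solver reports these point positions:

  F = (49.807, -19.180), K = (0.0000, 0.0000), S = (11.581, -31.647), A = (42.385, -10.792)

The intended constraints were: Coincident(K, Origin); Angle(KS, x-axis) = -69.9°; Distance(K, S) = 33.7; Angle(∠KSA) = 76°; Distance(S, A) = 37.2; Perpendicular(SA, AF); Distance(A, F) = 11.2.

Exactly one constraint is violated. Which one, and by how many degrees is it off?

Perpendicular(SA, AF) — off by 7.40°.

K = (0.00, 0.00) ✓; KS at -69.90° ✓; |KS| = 33.70 ✓; ∠KSA = 76.00° ✓; |SA| = 37.20 ✓; ∠(SA, AF) = 82.60° ✗; |AF| = 11.20 ✓.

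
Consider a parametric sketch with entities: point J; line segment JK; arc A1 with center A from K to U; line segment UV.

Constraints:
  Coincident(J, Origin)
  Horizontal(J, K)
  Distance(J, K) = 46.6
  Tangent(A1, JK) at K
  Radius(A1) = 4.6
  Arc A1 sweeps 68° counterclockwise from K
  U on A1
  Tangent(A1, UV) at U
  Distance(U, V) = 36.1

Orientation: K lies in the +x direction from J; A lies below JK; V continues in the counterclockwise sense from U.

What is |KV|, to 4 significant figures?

40.47

On A1, K sits at bearing 90° from A; a 68° counterclockwise sweep puts U at bearing 158°, so U = A + 4.6·(cos 158°, sin 158°) = (42.33, -2.877). Tangency of A1 to UV means the radius AU is perpendicular to UV, so UV runs along (−sin 158°, cos 158°); with |UV| = 36.1, V = (28.81, -36.35). Then |KV| = |V − K| = 40.47.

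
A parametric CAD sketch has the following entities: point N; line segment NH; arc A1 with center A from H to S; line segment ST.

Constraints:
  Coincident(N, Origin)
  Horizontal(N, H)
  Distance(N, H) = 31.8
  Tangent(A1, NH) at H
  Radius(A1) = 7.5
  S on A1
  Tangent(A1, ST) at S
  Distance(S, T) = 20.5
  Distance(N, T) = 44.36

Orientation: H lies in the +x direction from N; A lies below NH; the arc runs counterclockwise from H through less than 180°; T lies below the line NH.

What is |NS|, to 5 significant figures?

27.098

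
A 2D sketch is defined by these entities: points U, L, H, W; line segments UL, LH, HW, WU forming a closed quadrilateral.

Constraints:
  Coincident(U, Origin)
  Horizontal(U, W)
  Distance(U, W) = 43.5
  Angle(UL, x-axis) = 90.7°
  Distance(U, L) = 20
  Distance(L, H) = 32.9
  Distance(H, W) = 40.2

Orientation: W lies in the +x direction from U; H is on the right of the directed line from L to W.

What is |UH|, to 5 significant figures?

13.507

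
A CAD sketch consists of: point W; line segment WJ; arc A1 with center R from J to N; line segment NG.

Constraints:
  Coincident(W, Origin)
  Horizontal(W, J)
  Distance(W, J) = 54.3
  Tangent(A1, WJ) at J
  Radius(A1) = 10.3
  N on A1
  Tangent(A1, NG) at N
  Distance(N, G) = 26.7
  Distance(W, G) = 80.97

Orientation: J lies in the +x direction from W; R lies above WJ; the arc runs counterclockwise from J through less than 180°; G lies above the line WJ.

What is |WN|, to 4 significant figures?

63.81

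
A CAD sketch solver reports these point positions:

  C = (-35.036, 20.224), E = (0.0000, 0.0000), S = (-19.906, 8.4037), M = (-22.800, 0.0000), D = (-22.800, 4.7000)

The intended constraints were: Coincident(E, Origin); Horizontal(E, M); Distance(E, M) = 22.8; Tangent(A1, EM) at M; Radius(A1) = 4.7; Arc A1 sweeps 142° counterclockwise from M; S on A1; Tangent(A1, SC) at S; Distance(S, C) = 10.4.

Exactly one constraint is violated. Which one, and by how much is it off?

Distance(S, C) = 10.4 — off by 8.80.

E = (0.00, 0.00) ✓; E.y = 0.00, M.y = 0.00 ✓; |EM| = 22.80 ✓; ∠(DM, ME) = 90.00° ✓; |DM| = 4.700 ✓; bearing(D→S) − bearing(D→M) = 142.0° ✓; |DS| = 4.700 ✓; ∠(DS, SC) = 90.00° ✓; |SC| = 19.20 ✗.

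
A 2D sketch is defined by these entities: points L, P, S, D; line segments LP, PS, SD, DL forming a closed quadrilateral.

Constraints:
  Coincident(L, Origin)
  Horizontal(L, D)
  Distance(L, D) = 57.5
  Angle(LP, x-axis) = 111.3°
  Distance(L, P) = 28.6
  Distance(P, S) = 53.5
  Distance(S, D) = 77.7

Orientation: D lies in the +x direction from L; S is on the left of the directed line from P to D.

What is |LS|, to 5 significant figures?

72.603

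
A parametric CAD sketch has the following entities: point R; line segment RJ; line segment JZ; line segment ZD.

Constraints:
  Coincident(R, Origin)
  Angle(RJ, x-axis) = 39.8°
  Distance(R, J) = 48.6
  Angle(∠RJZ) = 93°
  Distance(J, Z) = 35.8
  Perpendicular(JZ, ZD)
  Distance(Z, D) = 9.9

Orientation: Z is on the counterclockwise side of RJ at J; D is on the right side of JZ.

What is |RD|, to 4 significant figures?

69.89

R is at the origin; RJ runs at 39.8° with length 48.6, so J = 48.6·(cos 39.8°, sin 39.8°) = (37.34, 31.11). ∠RJZ = 93.0°, so JZ runs at 39.8° + (180° − 93.0°) = 126.8° from the x-axis; with |JZ| = 35.8, Z = J + 35.8·(cos 126.8°, sin 126.8°) = (15.89, 59.78). JZ ⟂ ZD; with |ZD| = 9.9 on the right of JZ, D = Z + 9.9·(0.8007, 0.5990) = (23.82, 65.71). Then |RD| = |D − R| = 69.89.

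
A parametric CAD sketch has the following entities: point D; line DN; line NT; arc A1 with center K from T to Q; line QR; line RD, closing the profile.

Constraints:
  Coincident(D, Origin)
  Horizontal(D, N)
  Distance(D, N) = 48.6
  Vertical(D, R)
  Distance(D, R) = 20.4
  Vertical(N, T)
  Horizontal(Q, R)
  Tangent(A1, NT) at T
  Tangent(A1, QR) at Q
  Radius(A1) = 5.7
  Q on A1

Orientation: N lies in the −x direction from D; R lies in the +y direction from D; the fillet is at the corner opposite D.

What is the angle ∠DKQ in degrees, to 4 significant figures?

108.9°

D is at the origin; D and N share the same y with |DN| = 48.6 and N on the −x side, so N = (-48.60, 0.000). D and R share the same x with |DR| = 20.4 and R on the +y side, so R = (0.000, 20.40). The virtual corner opposite D is at (-48.60, 20.40). Tangency of A1 to NT means the radius KT is perpendicular to NT and tangency of A1 to QR means the radius KQ is perpendicular to QR, with radius 5.7, so the center K sits 5.7 in from both sides at K = (-42.90, 14.70). That places the tangent points at T = (-48.60, 14.70) on NT and Q = (-42.90, 20.40) on QR. Then cos ∠DKQ = KD·KQ / (|KD||KQ|), giving 108.9°.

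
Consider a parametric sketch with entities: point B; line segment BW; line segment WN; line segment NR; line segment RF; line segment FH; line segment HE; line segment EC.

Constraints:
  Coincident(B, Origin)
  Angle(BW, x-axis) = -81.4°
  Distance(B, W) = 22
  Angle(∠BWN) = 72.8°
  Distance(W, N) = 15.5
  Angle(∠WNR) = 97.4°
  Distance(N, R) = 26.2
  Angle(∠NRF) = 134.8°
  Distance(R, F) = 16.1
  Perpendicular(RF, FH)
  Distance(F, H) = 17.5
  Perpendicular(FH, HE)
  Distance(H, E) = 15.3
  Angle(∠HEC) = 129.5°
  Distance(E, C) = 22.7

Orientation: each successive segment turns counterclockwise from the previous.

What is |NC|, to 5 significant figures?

19.221

FH ⟂ HE, so HE runs at -26.400°; with |HE| = 15.3, E = (0.47703, -5.4653). ∠HEC = 129.5° gives EC at 24.100° from the x-axis; with |EC| = 22.7, C = (21.198, 3.8038). Then |NC| = |C − N| = 19.221.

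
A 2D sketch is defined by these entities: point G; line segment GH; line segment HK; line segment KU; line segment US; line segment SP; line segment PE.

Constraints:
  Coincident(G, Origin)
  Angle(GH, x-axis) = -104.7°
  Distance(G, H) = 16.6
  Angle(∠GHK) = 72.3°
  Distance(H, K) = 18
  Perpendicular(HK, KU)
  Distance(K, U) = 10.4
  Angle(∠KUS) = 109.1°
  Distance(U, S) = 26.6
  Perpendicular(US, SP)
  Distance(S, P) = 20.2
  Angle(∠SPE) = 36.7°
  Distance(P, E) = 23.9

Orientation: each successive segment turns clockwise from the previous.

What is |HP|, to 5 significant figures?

13.745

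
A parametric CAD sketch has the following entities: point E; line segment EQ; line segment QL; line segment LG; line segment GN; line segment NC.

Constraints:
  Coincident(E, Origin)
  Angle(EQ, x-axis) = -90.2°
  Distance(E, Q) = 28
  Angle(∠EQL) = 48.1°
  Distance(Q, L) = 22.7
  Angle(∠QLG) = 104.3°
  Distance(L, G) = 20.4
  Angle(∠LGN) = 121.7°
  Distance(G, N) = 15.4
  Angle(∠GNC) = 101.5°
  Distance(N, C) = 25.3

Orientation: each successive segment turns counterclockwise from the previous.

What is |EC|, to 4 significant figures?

23.27

∠LGN = 121.7° gives GN at 175.7° from the x-axis; with |GN| = 15.4, N = (-7.894, 6.367). ∠GNC = 101.5° gives NC at -105.8° from the x-axis; with |NC| = 25.3, C = (-14.78, -17.98). Then |EC| = |C − E| = 23.27.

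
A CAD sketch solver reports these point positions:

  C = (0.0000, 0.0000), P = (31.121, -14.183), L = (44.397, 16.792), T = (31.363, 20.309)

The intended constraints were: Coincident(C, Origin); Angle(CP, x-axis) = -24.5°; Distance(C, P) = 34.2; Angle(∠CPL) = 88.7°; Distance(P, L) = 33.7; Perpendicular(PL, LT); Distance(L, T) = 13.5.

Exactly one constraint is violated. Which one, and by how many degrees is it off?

Perpendicular(PL, LT) — off by 8.10°.

C = (0.00, 0.00) ✓; CP at -24.50° ✓; |CP| = 34.20 ✓; ∠CPL = 88.70° ✓; |PL| = 33.70 ✓; ∠(PL, LT) = 98.10° ✗; |LT| = 13.50 ✓.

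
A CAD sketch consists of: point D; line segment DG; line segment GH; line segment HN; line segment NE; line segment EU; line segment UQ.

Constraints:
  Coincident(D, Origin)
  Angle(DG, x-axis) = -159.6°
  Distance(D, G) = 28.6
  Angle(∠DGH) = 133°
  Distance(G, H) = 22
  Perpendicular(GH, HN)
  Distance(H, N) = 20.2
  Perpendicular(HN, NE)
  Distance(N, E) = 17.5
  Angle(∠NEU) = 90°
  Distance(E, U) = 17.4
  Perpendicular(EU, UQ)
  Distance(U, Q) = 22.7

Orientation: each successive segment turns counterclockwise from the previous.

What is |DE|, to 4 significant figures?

24.02

GH ⟂ HN, so HN runs at -22.60°; with |HN| = 20.2, N = (-16.61, -38.04). HN ⟂ NE, so NE runs at 67.40°; with |NE| = 17.5, E = (-9.887, -21.89). Then |DE| = |E − D| = 24.02.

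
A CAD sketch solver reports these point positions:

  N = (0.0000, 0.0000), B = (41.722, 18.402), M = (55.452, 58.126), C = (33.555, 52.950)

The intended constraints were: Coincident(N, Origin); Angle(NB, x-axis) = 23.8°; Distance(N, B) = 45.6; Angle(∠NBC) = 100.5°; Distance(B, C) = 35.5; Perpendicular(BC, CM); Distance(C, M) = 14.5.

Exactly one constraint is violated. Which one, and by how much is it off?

Distance(C, M) = 14.5 — off by 8.00.

N = (0.00, 0.00) ✓; NB at 23.80° ✓; |NB| = 45.60 ✓; ∠NBC = 100.5° ✓; |BC| = 35.50 ✓; ∠(BC, CM) = 90.00° ✓; |CM| = 22.50 ✗.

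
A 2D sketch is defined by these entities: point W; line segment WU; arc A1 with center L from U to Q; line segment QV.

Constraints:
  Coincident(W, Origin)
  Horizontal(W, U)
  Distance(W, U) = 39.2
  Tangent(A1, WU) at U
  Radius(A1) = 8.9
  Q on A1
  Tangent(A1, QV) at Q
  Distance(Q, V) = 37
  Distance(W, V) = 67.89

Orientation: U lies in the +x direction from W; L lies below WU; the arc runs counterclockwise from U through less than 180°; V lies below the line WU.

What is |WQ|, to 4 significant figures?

34.34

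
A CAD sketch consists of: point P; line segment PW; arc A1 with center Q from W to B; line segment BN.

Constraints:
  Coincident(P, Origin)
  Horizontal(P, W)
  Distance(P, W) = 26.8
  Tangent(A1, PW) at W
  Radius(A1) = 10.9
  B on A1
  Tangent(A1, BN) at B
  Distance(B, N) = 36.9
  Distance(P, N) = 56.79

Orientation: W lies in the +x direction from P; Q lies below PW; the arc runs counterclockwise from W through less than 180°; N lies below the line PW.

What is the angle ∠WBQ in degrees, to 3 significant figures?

35.8°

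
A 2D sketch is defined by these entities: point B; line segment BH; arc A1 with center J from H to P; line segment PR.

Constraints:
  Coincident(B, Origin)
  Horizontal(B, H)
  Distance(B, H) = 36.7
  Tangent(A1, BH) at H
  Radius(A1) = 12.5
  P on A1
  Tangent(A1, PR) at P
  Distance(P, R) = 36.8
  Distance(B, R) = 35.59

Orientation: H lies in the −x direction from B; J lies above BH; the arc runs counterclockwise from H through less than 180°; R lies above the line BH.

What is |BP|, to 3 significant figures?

27.0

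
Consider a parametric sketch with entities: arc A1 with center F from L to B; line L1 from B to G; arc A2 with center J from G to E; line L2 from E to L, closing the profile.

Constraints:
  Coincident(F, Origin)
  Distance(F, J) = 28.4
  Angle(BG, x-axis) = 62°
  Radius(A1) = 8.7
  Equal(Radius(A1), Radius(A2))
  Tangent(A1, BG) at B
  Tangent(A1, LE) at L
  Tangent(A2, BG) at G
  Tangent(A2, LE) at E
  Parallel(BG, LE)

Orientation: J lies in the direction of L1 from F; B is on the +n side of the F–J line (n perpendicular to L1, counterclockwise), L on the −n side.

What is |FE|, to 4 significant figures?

29.70

The slot axis is L1's direction at 62.0°, so u = (cos 62.0°, sin 62.0°) = (0.4695, 0.8829) and n = (−sin 62.0°, cos 62.0°) = (-0.8829, 0.4695). F is at the origin and J lies 28.4 along u from F, so J = 28.4·u = (13.33, 25.08). Tangency of A1 to both parallel lines with radius 8.7 puts B and L at F ± 8.7·n: B = (-7.682, 4.084), L = (7.682, -4.084). Equal radii place G and E the same way about J: G = J + 8.7·n = (5.651, 29.16), E = J − 8.7·n = (21.01, 20.99). Then |FE| = |E − F| = 29.70.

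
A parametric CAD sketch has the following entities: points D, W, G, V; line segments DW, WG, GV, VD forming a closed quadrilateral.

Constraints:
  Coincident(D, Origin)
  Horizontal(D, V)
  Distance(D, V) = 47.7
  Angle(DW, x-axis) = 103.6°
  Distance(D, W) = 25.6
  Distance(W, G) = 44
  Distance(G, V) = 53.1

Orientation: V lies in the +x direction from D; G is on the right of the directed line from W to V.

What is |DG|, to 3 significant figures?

19.0

D is at the origin; D and V share the same y with |DV| = 47.7 and V in +x, so V = (47.7, 0). DW runs at 103.6° with |DW| = 25.6, so W = (-6.02, 24.9). G is determined by |WG| = 44.0 and |GV| = 53.1 together: it lies at the intersection of circle(W, 44.0) and circle(V, 53.1). With |WV| = 59.2, the foot of the radical line on WV is 22.1 from W and the perpendicular offset is √(44.0² − 22.1²) = 38.0. Taking the right-of-WV solution: G = (-1.91, -18.9).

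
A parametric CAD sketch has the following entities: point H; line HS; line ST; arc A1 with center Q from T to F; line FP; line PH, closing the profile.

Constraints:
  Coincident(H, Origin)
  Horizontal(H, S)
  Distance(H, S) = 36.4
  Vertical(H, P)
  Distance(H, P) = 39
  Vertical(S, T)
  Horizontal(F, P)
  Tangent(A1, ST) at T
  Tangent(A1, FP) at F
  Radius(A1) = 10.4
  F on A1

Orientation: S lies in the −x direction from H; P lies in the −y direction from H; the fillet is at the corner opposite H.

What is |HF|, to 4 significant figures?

46.87

H is at the origin; HS is horizontal with |HS| = 36.4 and S on the −x side, so S = (-36.40, 0.000). H and P share the same x with |HP| = 39.0 and P on the −y side, so P = (0.000, -39.00). The virtual corner opposite H is at (-36.40, -39.00). Since A1 is tangent to ST there, QT ⟂ ST and A1 meets FP tangentially, so QF is at right angles to FP, with radius 10.4, so the center Q sits 10.4 in from both sides at Q = (-26.00, -28.60). That places the tangent points at T = (-36.40, -28.60) on ST and F = (-26.00, -39.00) on FP. Then |HF| = |F − H| = 46.87.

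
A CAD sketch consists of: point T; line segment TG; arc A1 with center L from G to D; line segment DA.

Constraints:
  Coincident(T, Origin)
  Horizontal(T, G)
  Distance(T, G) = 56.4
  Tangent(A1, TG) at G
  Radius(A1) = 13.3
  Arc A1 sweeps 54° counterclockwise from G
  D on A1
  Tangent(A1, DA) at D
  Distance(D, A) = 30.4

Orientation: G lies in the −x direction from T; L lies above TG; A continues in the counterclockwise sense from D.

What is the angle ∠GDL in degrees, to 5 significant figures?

63.000°

Tangency of A1 to TG means the radius LG is perpendicular to TG, so L = G + (0, 13.3) = (-56.400, 13.300). On A1, G sits at bearing -90° from L; a 54° counterclockwise sweep puts D at bearing -36°, so D = L + 13.3·(cos -36°, sin -36°) = (-45.640, 5.4825). Then cos ∠GDL = DG·DL / (|DG||DL|), giving 63.000°.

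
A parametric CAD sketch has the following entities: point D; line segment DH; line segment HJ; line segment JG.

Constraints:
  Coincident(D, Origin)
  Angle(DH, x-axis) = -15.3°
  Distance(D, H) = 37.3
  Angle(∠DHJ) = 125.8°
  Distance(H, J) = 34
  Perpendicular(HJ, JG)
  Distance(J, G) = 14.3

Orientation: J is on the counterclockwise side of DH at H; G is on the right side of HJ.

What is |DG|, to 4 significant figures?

71.42

D is at the origin; DH runs at -15.3° with length 37.3, so H = 37.3·(cos -15.3°, sin -15.3°) = (35.98, -9.842). ∠DHJ = 125.8°, so HJ runs at -15.3° + (180° − 125.8°) = 38.90° from the x-axis; with |HJ| = 34.0, J = H + 34.0·(cos 38.90°, sin 38.90°) = (62.44, 11.51). HJ is perpendicular to JG; with |JG| = 14.3 on the right of HJ, G = J + 14.3·(0.6280, -0.7782) = (71.42, 0.3794). Then |DG| = |G − D| = 71.42.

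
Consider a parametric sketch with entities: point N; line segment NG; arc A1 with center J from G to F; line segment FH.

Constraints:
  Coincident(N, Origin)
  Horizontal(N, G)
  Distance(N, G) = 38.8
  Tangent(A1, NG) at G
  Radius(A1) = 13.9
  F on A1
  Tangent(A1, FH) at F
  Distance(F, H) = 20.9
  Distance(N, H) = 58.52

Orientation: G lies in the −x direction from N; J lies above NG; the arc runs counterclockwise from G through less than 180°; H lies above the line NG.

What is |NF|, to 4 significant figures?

37.67

N is at the origin; N and G share the same y with |NG| = 38.8 and G on the −x side, so G = (-38.80, 0.000). The tangent condition forces JG to be normal to NG, so J = G + (0, 13.9) = (-38.80, 13.90). Since JF ⟂ FH (tangency), |JH| = √(13.9² + 20.9²) = 25.10 regardless of where F sits on A1. So H lies on both circle(N, 58.52) and circle(J, 25.10); the above-NG intersection is H = (-44.14, 38.43). F is the foot of the tangent from H: F = (-29.13, 23.88).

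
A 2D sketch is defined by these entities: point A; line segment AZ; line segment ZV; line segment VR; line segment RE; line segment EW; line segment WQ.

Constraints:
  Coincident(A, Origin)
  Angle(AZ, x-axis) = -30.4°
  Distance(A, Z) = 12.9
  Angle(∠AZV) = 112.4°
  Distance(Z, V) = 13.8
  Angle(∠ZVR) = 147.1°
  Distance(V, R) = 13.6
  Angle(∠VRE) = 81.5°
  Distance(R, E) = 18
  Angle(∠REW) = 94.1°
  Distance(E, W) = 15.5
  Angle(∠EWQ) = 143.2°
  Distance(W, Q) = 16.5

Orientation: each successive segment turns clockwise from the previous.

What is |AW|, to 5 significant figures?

5.9169

A is at the origin; AZ runs at -30.4° with length 12.9, so Z = (11.126, -6.5278). ∠AZV = 112.4° gives ZV at -98.000° from the x-axis; with |ZV| = 13.8, V = (9.2058, -20.194). ∠ZVR = 147.1° gives VR at -130.90° from the x-axis; with |VR| = 13.6, R = (0.30136, -30.473). ∠VRE = 81.5° gives RE at 130.60° from the x-axis; with |RE| = 18.0, E = (-11.413, -16.806). ∠REW = 94.1° gives EW at 44.700° from the x-axis; with |EW| = 15.5, W = (-0.39518, -5.9036). Then |AW| = |W − A| = 5.9169.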